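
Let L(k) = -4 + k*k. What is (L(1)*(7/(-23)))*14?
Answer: 294/23 ≈ 12.783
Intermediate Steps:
L(k) = -4 + k²
(L(1)*(7/(-23)))*14 = ((-4 + 1²)*(7/(-23)))*14 = ((-4 + 1)*(7*(-1/23)))*14 = -3*(-7/23)*14 = (21/23)*14 = 294/23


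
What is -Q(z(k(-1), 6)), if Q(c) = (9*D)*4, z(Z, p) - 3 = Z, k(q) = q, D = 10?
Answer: -360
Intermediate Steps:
z(Z, p) = 3 + Z
Q(c) = 360 (Q(c) = (9*10)*4 = 90*4 = 360)
-Q(z(k(-1), 6)) = -1*360 = -360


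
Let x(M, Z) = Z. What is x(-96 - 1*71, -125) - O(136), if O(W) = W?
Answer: -261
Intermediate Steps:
x(-96 - 1*71, -125) - O(136) = -125 - 1*136 = -125 - 136 = -261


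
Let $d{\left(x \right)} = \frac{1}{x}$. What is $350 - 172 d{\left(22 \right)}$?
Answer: $\frac{3764}{11} \approx 342.18$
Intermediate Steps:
$350 - 172 d{\left(22 \right)} = 350 - \frac{172}{22} = 350 - \frac{86}{11} = \frac{3764}{11}$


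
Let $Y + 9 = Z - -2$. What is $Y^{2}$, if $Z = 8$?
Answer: $1$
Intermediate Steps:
$Y = 1$ ($Y = -9 + \left(8 - -2\right) = -9 + \left(8 + 2\right) = -9 + 10 = 1$)
$Y^{2} = 1^{2} = 1$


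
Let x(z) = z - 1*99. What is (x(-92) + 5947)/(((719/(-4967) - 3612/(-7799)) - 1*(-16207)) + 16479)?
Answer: 222973815548/1266190605561 ≈ 0.17610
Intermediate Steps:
x(z) = -99 + z (x(z) = z - 99 = -99 + z)
(x(-92) + 5947)/(((719/(-4967) - 3612/(-7799)) - 1*(-16207)) + 16479) = ((-99 - 92) + 5947)/(((719/(-4967) - 3612/(-7799)) - 1*(-16207)) + 16479) = (-191 + 5947)/(((719*(-1/4967) - 3612*(-1/7799)) + 16207) + 16479) = 5756/(((-719/4967 + 3612/7799) + 16207) + 16479) = 5756/((12333323/38737633 + 16207) + 16479) = 5756/(627833151354/38737633 + 16479) = 5756/(1266190605561/38737633) = 5756*(38737633/1266190605561) = 222973815548/1266190605561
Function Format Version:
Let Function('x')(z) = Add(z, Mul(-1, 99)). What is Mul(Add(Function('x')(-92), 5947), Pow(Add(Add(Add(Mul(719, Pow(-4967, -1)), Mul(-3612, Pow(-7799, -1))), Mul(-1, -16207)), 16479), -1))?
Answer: Rational(222973815548, 1266190605561) ≈ 0.17610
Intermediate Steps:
Function('x')(z) = Add(-99, z) (Function('x')(z) = Add(z, -99) = Add(-99, z))
Mul(Add(Function('x')(-92), 5947), Pow(Add(Add(Add(Mul(719, Pow(-4967, -1)), Mul(-3612, Pow(-7799, -1))), Mul(-1, -16207)), 16479), -1)) = Mul(Add(Add(-99, -92), 5947), Pow(Add(Add(Add(Mul(719, Pow(-4967, -1)), Mul(-3612, Pow(-7799, -1))), Mul(-1, -16207)), 16479), -1)) = Mul(Add(-191, 5947), Pow(Add(Add(Add(Mul(719, Rational(-1, 4967)), Mul(-3612, Rational(-1, 7799))), 16207), 16479), -1)) = Mul(5756, Pow(Add(Add(Add(Rational(-719, 4967), Rational(3612, 7799)), 16207), 16479), -1)) = Mul(5756, Pow(Add(Add(Rational(12333323, 38737633), 16207), 16479), -1)) = Mul(5756, Pow(Add(Rational(627833151354, 38737633), 16479), -1)) = Mul(5756, Pow(Rational(1266190605561, 38737633), -1)) = Mul(5756, Rational(38737633, 1266190605561)) = Rational(222973815548, 1266190605561)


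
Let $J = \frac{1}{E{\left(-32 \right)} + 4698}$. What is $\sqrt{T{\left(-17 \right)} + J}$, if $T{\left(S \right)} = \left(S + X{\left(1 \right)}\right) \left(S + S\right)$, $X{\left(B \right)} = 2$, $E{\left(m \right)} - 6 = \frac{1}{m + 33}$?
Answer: $\frac{11 \sqrt{93304855}}{4705} \approx 22.583$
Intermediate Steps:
$E{\left(m \right)} = 6 + \frac{1}{33 + m}$ ($E{\left(m \right)} = 6 + \frac{1}{m + 33} = 6 + \frac{1}{33 + m}$)
$T{\left(S \right)} = 2 S \left(2 + S\right)$ ($T{\left(S \right)} = \left(S + 2\right) \left(S + S\right) = \left(2 + S\right) 2 S = 2 S \left(2 + S\right)$)
$J = \frac{1}{4705}$ ($J = \frac{1}{\frac{199 + 6 \left(-32\right)}{33 - 32} + 4698} = \frac{1}{\frac{199 - 192}{1} + 4698} = \frac{1}{1 \cdot 7 + 4698} = \frac{1}{7 + 4698} = \frac{1}{4705} \approx 0.00021254$)
$\sqrt{T{\left(-17 \right)} + J} = \sqrt{2 \left(-17\right) \left(2 - 17\right) + \frac{1}{4705}} = \sqrt{2 \left(-17\right) \left(-15\right) + \frac{1}{4705}} = \sqrt{510 + \frac{1}{4705}} = \sqrt{\frac{2399551}{4705}} = \frac{11 \sqrt{93304855}}{4705}$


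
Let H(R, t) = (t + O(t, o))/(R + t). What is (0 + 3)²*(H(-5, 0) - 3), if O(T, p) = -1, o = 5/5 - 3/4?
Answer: -126/5 ≈ -25.200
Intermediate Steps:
o = ¼ (o = 5*(⅕) - 3*¼ = 1 - ¾ = ¼ ≈ 0.25000)
H(R, t) = (-1 + t)/(R + t) (H(R, t) = (t - 1)/(R + t) = (-1 + t)/(R + t))
(0 + 3)²*(H(-5, 0) - 3) = (0 + 3)²*((-1 + 0)/(-5 + 0) - 3) = 3²*(-1/(-5) - 3) = 9*(-⅕*(-1) - 3) = 9*(⅕ - 3) = 9*(-14/5) = -126/5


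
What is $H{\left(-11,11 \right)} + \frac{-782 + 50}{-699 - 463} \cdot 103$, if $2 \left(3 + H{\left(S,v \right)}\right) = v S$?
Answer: $\frac{1609}{1162} \approx 1.3847$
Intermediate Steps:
$H{\left(S,v \right)} = -3 + \frac{S v}{2}$ ($H{\left(S,v \right)} = -3 + \frac{v S}{2} = -3 + \frac{S v}{2}$)
$H{\left(-11,11 \right)} + \frac{-782 + 50}{-699 - 463} \cdot 103 = \left(-3 + \frac{1}{2} \left(-11\right) 11\right) + \frac{-782 + 50}{-699 - 463} \cdot 103 = \left(-3 - \frac{121}{2}\right) + - \frac{732}{-1162} \cdot 103 = - \frac{127}{2} + \left(-732\right) \left(- \frac{1}{1162}\right) 103 = - \frac{127}{2} + \frac{366}{581} \cdot 103 = - \frac{127}{2} + \frac{37698}{581} = \frac{1609}{1162}$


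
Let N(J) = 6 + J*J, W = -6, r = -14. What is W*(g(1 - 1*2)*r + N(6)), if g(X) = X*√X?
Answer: -252 - 84*I ≈ -252.0 - 84.0*I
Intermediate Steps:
g(X) = X^(3/2)
N(J) = 6 + J²
W*(g(1 - 1*2)*r + N(6)) = -6*((1 - 1*2)^(3/2)*(-14) + (6 + 6²)) = -6*((1 - 2)^(3/2)*(-14) + (6 + 36)) = -6*((-1)^(3/2)*(-14) + 42) = -6*(-I*(-14) + 42) = -6*(14*I + 42) = -6*(42 + 14*I) = -252 - 84*I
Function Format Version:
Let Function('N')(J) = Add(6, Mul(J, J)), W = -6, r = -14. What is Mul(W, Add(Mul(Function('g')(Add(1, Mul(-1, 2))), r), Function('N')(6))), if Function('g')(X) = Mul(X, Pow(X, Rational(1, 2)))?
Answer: Add(-252, Mul(-84, I)) ≈ Add(-252.00, Mul(-84.000, I))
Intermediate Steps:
Function('g')(X) = Pow(X, Rational(3, 2))
Function('N')(J) = Add(6, Pow(J, 2))
Mul(W, Add(Mul(Function('g')(Add(1, Mul(-1, 2))), r), Function('N')(6))) = Mul(-6, Add(Mul(Pow(Add(1, Mul(-1, 2)), Rational(3, 2)), -14), Add(6, Pow(6, 2)))) = Mul(-6, Add(Mul(Pow(Add(1, -2), Rational(3, 2)), -14), Add(6, 36))) = Mul(-6, Add(Mul(Pow(-1, Rational(3, 2)), -14), 42)) = Mul(-6, Add(Mul(Mul(-1, I), -14), 42)) = Mul(-6, Add(Mul(14, I), 42)) = Mul(-6, Add(42, Mul(14, I))) = Add(-252, Mul(-84, I))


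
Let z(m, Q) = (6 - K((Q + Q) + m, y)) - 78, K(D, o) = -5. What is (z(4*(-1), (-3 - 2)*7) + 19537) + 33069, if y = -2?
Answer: 52539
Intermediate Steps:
z(m, Q) = -67 (z(m, Q) = (6 - 1*(-5)) - 78 = (6 + 5) - 78 = 11 - 78 = -67)
(z(4*(-1), (-3 - 2)*7) + 19537) + 33069 = (-67 + 19537) + 33069 = 19470 + 33069 = 52539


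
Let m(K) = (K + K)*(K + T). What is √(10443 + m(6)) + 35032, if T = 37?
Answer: 35032 + √10959 ≈ 35137.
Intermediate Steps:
m(K) = 2*K*(37 + K) (m(K) = (K + K)*(K + 37) = (2*K)*(37 + K) = 2*K*(37 + K))
√(10443 + m(6)) + 35032 = √(10443 + 2*6*(37 + 6)) + 35032 = √(10443 + 2*6*43) + 35032 = √(10443 + 516) + 35032 = √10959 + 35032 = 35032 + √10959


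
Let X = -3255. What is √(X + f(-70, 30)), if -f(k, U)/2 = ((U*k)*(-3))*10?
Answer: I*√129255 ≈ 359.52*I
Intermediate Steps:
f(k, U) = 60*U*k (f(k, U) = -2*(U*k)*(-3)*10 = -2*(-3*U*k)*10 = -(-60)*U*k = 60*U*k)
√(X + f(-70, 30)) = √(-3255 + 60*30*(-70)) = √(-3255 - 126000) = √(-129255) = I*√129255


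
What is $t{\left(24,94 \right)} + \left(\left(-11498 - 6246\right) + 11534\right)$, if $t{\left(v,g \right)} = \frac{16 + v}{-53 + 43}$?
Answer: $-6214$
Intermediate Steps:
$t{\left(v,g \right)} = - \frac{8}{5} - \frac{v}{10}$ ($t{\left(v,g \right)} = \frac{16 + v}{-10} = \left(16 + v\right) \left(- \frac{1}{10}\right) = - \frac{8}{5} - \frac{v}{10}$)
$t{\left(24,94 \right)} + \left(\left(-11498 - 6246\right) + 11534\right) = \left(- \frac{8}{5} - \frac{12}{5}\right) + \left(\left(-11498 - 6246\right) + 11534\right) = \left(- \frac{8}{5} - \frac{12}{5}\right) + \left(-17744 + 11534\right) = -4 - 6210 = -6214$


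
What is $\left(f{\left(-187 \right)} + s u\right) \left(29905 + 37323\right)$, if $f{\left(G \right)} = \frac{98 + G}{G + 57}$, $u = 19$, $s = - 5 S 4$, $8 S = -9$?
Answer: $\frac{1871089696}{65} \approx 2.8786 \cdot 10^{7}$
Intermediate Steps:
$S = - \frac{9}{8}$ ($S = \frac{1}{8} \left(-9\right) = - \frac{9}{8} \approx -1.125$)
$s = \frac{45}{2}$ ($s = \left(-5\right) \left(- \frac{9}{8}\right) 4 = \frac{45}{8} \cdot 4 = \frac{45}{2} \approx 22.5$)
$f{\left(G \right)} = \frac{98 + G}{57 + G}$
$\left(f{\left(-187 \right)} + s u\right) \left(29905 + 37323\right) = \left(\frac{98 - 187}{57 - 187} + \frac{45}{2} \cdot 19\right) \left(29905 + 37323\right) = \left(\frac{1}{-130} \left(-89\right) + \frac{855}{2}\right) 67228 = \left(\left(- \frac{1}{130}\right) \left(-89\right) + \frac{855}{2}\right) 67228 = \left(\frac{89}{130} + \frac{855}{2}\right) 67228 = \frac{27832}{65} \cdot 67228 = \frac{1871089696}{65}$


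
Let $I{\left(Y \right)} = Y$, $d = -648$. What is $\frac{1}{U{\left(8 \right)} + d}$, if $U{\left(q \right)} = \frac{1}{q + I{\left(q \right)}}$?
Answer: $- \frac{16}{10367} \approx -0.0015434$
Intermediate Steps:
$U{\left(q \right)} = \frac{1}{2 q}$ ($U{\left(q \right)} = \frac{1}{q + q} = \frac{1}{2 q}$)
$\frac{1}{U{\left(8 \right)} + d} = \frac{1}{\frac{1}{2 \cdot 8} - 648} = \frac{1}{\frac{1}{2} \cdot \frac{1}{8} - 648} = \frac{1}{\frac{1}{16} - 648} = \frac{1}{- \frac{10367}{16}} = - \frac{16}{10367}$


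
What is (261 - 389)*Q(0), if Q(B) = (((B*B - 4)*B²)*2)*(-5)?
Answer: 0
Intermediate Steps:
Q(B) = -10*B²*(-4 + B²) (Q(B) = (((B² - 4)*B²)*2)*(-5) = (((-4 + B²)*B²)*2)*(-5) = ((B²*(-4 + B²))*2)*(-5) = (2*B²*(-4 + B²))*(-5) = -10*B²*(-4 + B²))
(261 - 389)*Q(0) = (261 - 389)*(10*0²*(4 - 1*0²)) = -1280*0*(4 - 1*0) = -1280*0*(4 + 0) = -1280*0*4 = -128*0 = 0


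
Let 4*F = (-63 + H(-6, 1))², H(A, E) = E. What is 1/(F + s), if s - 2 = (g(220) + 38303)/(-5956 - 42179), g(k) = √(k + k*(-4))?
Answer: 1114703157885/1072572125876732 + 48135*I*√165/1072572125876732 ≈ 0.0010393 + 5.7647e-10*I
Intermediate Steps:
g(k) = √3*√(-k) (g(k) = √(k - 4*k) = √(-3*k) = √3*√(-k))
F = 961 (F = (-63 + 1)²/4 = (¼)*(-62)² = (¼)*3844 = 961)
s = 57967/48135 - 2*I*√165/48135 (s = 2 + (√3*√(-1*220) + 38303)/(-5956 - 42179) = 2 + (√3*√(-220) + 38303)/(-48135) = 2 + (√3*(2*I*√55) + 38303)*(-1/48135) = 2 + (2*I*√165 + 38303)*(-1/48135) = 2 + (38303 + 2*I*√165)*(-1/48135) = 2 + (-38303/48135 - 2*I*√165/48135) = 57967/48135 - 2*I*√165/48135 ≈ 1.2043 - 0.00053372*I)
1/(F + s) = 1/(961 + (57967/48135 - 2*I*√165/48135)) = 1/(46315702/48135 - 2*I*√165/48135)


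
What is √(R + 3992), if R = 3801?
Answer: √7793 ≈ 88.278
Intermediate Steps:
√(R + 3992) = √(3801 + 3992) = √7793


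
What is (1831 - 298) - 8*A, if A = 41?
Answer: 1205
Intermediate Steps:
(1831 - 298) - 8*A = (1831 - 298) - 8*41 = 1533 - 328 = 1205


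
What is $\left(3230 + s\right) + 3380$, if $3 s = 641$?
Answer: $\frac{20471}{3} \approx 6823.7$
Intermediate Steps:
$s = \frac{641}{3}$ ($s = \frac{1}{3} \cdot 641 = \frac{641}{3} \approx 213.67$)
$\left(3230 + s\right) + 3380 = \left(3230 + \frac{641}{3}\right) + 3380 = \frac{10331}{3} + 3380 = \frac{20471}{3}$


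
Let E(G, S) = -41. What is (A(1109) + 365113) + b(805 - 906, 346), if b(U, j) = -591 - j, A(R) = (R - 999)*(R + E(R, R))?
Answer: 481656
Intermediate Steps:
A(R) = (-999 + R)*(-41 + R) (A(R) = (R - 999)*(R - 41) = (-999 + R)*(-41 + R))
(A(1109) + 365113) + b(805 - 906, 346) = ((40959 + 1109² - 1040*1109) + 365113) + (-591 - 1*346) = ((40959 + 1229881 - 1153360) + 365113) + (-591 - 346) = (117480 + 365113) - 937 = 482593 - 937 = 481656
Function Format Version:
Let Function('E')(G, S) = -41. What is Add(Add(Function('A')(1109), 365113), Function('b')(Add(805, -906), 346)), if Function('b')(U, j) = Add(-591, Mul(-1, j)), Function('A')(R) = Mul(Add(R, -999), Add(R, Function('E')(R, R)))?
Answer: 481656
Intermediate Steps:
Function('A')(R) = Mul(Add(-999, R), Add(-41, R)) (Function('A')(R) = Mul(Add(R, -999), Add(R, -41)) = Mul(Add(-999, R), Add(-41, R)))
Add(Add(Function('A')(1109), 365113), Function('b')(Add(805, -906), 346)) = Add(Add(Add(40959, Pow(1109, 2), Mul(-1040, 1109)), 365113), Add(-591, Mul(-1, 346))) = Add(Add(Add(40959, 1229881, -1153360), 365113), Add(-591, -346)) = Add(Add(117480, 365113), -937) = Add(482593, -937) = 481656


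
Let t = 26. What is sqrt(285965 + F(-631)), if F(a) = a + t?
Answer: 4*sqrt(17835) ≈ 534.19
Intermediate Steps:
F(a) = 26 + a (F(a) = a + 26 = 26 + a)
sqrt(285965 + F(-631)) = sqrt(285965 + (26 - 631)) = sqrt(285965 - 605) = sqrt(285360) = 4*sqrt(17835)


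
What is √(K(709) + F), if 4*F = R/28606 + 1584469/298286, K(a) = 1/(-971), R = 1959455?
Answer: √316657066479486888365739710/4142659502918 ≈ 4.2955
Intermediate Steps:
K(a) = -1/971
F = 78725414293/4266384658 (F = (1959455/28606 + 1584469/298286)/4 = (¼)*(157450828586/2133192329) = 78725414293/4266384658 ≈ 18.452)
√(K(709) + F) = √(-1/971 + 78725414293/4266384658) = √(76438110893845/4142659502918) = √316657066479486888365739710/4142659502918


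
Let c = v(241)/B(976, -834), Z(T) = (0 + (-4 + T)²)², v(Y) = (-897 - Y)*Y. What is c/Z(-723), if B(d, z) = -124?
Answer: 137129/17319260038142 ≈ 7.9177e-9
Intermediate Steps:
v(Y) = Y*(-897 - Y)
Z(T) = (-4 + T)⁴ (Z(T) = ((-4 + T)²)² = (-4 + T)⁴)
c = 137129/62 (c = -1*241*(897 + 241)/(-124) = -1*241*1138*(-1/124) = -274258*(-1/124) = 137129/62 ≈ 2211.8)
c/Z(-723) = 137129/(62*((-4 - 723)⁴)) = 137129/(62*((-727)⁴)) = (137129/62)/279342903841 = (137129/62)*(1/279342903841) = 137129/17319260038142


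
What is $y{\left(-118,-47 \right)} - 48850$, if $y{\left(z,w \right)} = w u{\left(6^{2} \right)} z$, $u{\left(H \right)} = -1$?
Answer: $-54396$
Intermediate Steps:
$y{\left(z,w \right)} = - w z$ ($y{\left(z,w \right)} = w \left(-1\right) z = - w z$)
$y{\left(-118,-47 \right)} - 48850 = \left(-1\right) \left(-47\right) \left(-118\right) - 48850 = -5546 - 48850 = -54396$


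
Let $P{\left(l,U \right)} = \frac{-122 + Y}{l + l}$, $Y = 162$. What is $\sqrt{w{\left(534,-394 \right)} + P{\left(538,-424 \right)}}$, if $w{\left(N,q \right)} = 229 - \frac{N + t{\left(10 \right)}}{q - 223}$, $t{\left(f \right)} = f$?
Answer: $\frac{\sqrt{6333583289279}}{165973} \approx 15.163$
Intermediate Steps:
$P{\left(l,U \right)} = \frac{20}{l}$ ($P{\left(l,U \right)} = \frac{-122 + 162}{l + l} = \frac{40}{2 l} = 40 \frac{1}{2 l} = \frac{20}{l}$)
$w{\left(N,q \right)} = 229 - \frac{10 + N}{-223 + q}$ ($w{\left(N,q \right)} = 229 - \frac{N + 10}{q - 223} = 229 - \frac{10 + N}{-223 + q}$)
$\sqrt{w{\left(534,-394 \right)} + P{\left(538,-424 \right)}} = \sqrt{\frac{-51077 - 534 + 229 \left(-394\right)}{-223 - 394} + \frac{20}{538}} = \sqrt{\frac{-51077 - 534 - 90226}{-617} + 20 \cdot \frac{1}{538}} = \sqrt{\left(- \frac{1}{617}\right) \left(-141837\right) + \frac{10}{269}} = \sqrt{\frac{141837}{617} + \frac{10}{269}} = \sqrt{\frac{38160323}{165973}} = \frac{\sqrt{6333583289279}}{165973}$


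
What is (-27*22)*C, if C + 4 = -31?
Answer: 20790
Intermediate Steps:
C = -35 (C = -4 - 31 = -35)
(-27*22)*C = -27*22*(-35) = -594*(-35) = 20790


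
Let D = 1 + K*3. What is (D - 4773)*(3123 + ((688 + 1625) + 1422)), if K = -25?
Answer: -33240726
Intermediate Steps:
D = -74 (D = 1 - 25*3 = 1 - 75 = -74)
(D - 4773)*(3123 + ((688 + 1625) + 1422)) = (-74 - 4773)*(3123 + ((688 + 1625) + 1422)) = -4847*(3123 + (2313 + 1422)) = -4847*(3123 + 3735) = -4847*6858 = -33240726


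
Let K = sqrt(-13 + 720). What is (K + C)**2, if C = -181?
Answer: (181 - sqrt(707))**2 ≈ 23843.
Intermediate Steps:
K = sqrt(707) ≈ 26.589
(K + C)**2 = (sqrt(707) - 181)**2 = (-181 + sqrt(707))**2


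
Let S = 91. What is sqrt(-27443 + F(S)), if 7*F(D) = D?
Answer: I*sqrt(27430) ≈ 165.62*I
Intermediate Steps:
F(D) = D/7
sqrt(-27443 + F(S)) = sqrt(-27443 + (1/7)*91) = sqrt(-27443 + 13) = sqrt(-27430) = I*sqrt(27430)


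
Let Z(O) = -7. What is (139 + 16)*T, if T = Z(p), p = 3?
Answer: -1085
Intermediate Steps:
T = -7
(139 + 16)*T = (139 + 16)*(-7) = 155*(-7) = -1085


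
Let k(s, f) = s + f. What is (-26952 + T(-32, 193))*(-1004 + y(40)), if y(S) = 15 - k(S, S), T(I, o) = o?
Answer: 28605371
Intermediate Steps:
k(s, f) = f + s
y(S) = 15 - 2*S (y(S) = 15 - (S + S) = 15 - 2*S)
(-26952 + T(-32, 193))*(-1004 + y(40)) = (-26952 + 193)*(-1004 + (15 - 2*40)) = -26759*(-1004 + (15 - 80)) = -26759*(-1004 - 65) = -26759*(-1069) = 28605371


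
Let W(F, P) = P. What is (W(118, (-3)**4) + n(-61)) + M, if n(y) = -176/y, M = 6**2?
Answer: 7313/61 ≈ 119.89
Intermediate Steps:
M = 36
(W(118, (-3)**4) + n(-61)) + M = ((-3)**4 - 176/(-61)) + 36 = (81 - 176*(-1/61)) + 36 = (81 + 176/61) + 36 = 5117/61 + 36 = 7313/61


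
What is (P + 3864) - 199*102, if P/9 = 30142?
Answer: 254844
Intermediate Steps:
P = 271278 (P = 9*30142 = 271278)
(P + 3864) - 199*102 = (271278 + 3864) - 199*102 = 275142 - 20298 = 254844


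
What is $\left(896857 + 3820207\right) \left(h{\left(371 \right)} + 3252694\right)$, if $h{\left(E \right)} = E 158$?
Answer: $15619670627968$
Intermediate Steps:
$h{\left(E \right)} = 158 E$
$\left(896857 + 3820207\right) \left(h{\left(371 \right)} + 3252694\right) = \left(896857 + 3820207\right) \left(158 \cdot 371 + 3252694\right) = 4717064 \left(58618 + 3252694\right) = 4717064 \cdot 3311312 = 15619670627968$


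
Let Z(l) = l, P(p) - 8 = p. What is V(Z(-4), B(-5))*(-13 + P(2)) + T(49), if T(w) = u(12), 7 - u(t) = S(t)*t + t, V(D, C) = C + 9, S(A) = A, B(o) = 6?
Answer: -194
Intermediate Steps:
P(p) = 8 + p
V(D, C) = 9 + C
u(t) = 7 - t - t² (u(t) = 7 - (t*t + t) = 7 - (t² + t) = 7 - (t + t²) = 7 + (-t - t²) = 7 - t - t²)
T(w) = -149 (T(w) = 7 - 1*12 - 1*12² = 7 - 12 - 1*144 = 7 - 12 - 144 = -149)
V(Z(-4), B(-5))*(-13 + P(2)) + T(49) = (9 + 6)*(-13 + (8 + 2)) - 149 = 15*(-13 + 10) - 149 = 15*(-3) - 149 = -45 - 149 = -194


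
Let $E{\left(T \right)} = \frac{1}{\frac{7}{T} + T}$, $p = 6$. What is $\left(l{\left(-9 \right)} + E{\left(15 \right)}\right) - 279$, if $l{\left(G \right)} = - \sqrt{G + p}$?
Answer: $- \frac{64713}{232} - i \sqrt{3} \approx -278.94 - 1.732 i$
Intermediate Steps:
$E{\left(T \right)} = \frac{1}{T + \frac{7}{T}}$
$l{\left(G \right)} = - \sqrt{6 + G}$ ($l{\left(G \right)} = - \sqrt{G + 6} = - \sqrt{6 + G}$)
$\left(l{\left(-9 \right)} + E{\left(15 \right)}\right) - 279 = \left(- \sqrt{6 - 9} + \frac{15}{7 + 15^{2}}\right) - 279 = \left(- \sqrt{-3} + \frac{15}{7 + 225}\right) - 279 = \left(- i \sqrt{3} + \frac{15}{232}\right) - 279 = \left(\frac{15}{232} - i \sqrt{3}\right) - 279 = - \frac{64713}{232} - i \sqrt{3}$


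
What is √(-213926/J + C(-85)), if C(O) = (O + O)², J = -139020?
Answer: √139641833888130/69510 ≈ 170.00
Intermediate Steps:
C(O) = 4*O² (C(O) = (2*O)² = 4*O²)
√(-213926/J + C(-85)) = √(-213926/(-139020) + 4*(-85)²) = √(-213926*(-1/139020) + 4*7225) = √(106963/69510 + 28900) = √(2008945963/69510) = √139641833888130/69510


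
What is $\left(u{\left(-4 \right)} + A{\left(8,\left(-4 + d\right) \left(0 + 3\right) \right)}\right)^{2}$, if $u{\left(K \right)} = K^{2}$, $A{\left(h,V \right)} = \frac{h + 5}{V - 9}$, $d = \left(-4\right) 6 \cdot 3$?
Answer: $\frac{14280841}{56169} \approx 254.25$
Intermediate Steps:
$d = -72$ ($d = \left(-24\right) 3 = -72$)
$A{\left(h,V \right)} = \frac{5 + h}{-9 + V}$
$\left(u{\left(-4 \right)} + A{\left(8,\left(-4 + d\right) \left(0 + 3\right) \right)}\right)^{2} = \left(\left(-4\right)^{2} + \frac{5 + 8}{-9 + \left(-4 - 72\right) \left(0 + 3\right)}\right)^{2} = \left(16 + \frac{1}{-9 - 228} \cdot 13\right)^{2} = \left(16 + \frac{1}{-237} \cdot 13\right)^{2} = \left(16 - \frac{13}{237}\right)^{2} = \left(\frac{3779}{237}\right)^{2} = \frac{14280841}{56169}$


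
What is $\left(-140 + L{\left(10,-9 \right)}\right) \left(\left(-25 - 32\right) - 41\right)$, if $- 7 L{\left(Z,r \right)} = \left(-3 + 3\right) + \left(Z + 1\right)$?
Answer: $13874$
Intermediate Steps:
$L{\left(Z,r \right)} = - \frac{1}{7} - \frac{Z}{7}$ ($L{\left(Z,r \right)} = - \frac{\left(-3 + 3\right) + \left(Z + 1\right)}{7} = - \frac{0 + \left(1 + Z\right)}{7} = - \frac{1 + Z}{7} = - \frac{1}{7} - \frac{Z}{7}$)
$\left(-140 + L{\left(10,-9 \right)}\right) \left(\left(-25 - 32\right) - 41\right) = \left(-140 - \frac{11}{7}\right) \left(\left(-25 - 32\right) - 41\right) = \left(-140 - \frac{11}{7}\right) \left(-57 - 41\right) = \left(-140 - \frac{11}{7}\right) \left(-98\right) = \left(- \frac{991}{7}\right) \left(-98\right) = 13874$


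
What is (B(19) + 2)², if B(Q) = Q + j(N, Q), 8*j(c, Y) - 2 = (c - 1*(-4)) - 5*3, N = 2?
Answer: 25921/64 ≈ 405.02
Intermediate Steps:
j(c, Y) = -9/8 + c/8 (j(c, Y) = ¼ + ((c - 1*(-4)) - 5*3)/8 = ¼ + ((c + 4) - 15)/8 = ¼ + ((4 + c) - 15)/8 = ¼ + (-11 + c)/8 = ¼ + (-11/8 + c/8) = -9/8 + c/8)
B(Q) = -7/8 + Q (B(Q) = Q + (-9/8 + (⅛)*2) = Q + (-9/8 + ¼) = Q - 7/8 = -7/8 + Q)
(B(19) + 2)² = ((-7/8 + 19) + 2)² = (145/8 + 2)² = (161/8)² = 25921/64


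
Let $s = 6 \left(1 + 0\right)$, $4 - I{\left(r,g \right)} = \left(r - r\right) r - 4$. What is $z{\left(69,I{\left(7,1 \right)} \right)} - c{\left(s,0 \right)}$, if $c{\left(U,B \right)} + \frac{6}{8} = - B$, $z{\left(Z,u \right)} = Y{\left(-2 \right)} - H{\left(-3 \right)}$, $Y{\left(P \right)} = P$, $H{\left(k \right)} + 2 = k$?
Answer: $\frac{15}{4} \approx 3.75$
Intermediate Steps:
$H{\left(k \right)} = -2 + k$
$I{\left(r,g \right)} = 8$ ($I{\left(r,g \right)} = 4 - \left(\left(r - r\right) r - 4\right) = 4 - \left(0 r - 4\right) = 4 - \left(0 - 4\right) = 4 - -4 = 4 + 4 = 8$)
$z{\left(Z,u \right)} = 3$ ($z{\left(Z,u \right)} = -2 - \left(-2 - 3\right) = -2 - -5 = -2 + 5 = 3$)
$s = 6$ ($s = 6 \cdot 1 = 6$)
$c{\left(U,B \right)} = - \frac{3}{4} - B$
$z{\left(69,I{\left(7,1 \right)} \right)} - c{\left(s,0 \right)} = 3 - \left(- \frac{3}{4} - 0\right) = 3 - \left(- \frac{3}{4} + 0\right) = 3 - - \frac{3}{4} = 3 + \frac{3}{4} = \frac{15}{4}$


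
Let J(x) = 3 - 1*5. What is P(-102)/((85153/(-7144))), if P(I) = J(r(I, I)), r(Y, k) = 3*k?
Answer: 14288/85153 ≈ 0.16779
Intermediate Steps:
J(x) = -2 (J(x) = 3 - 5 = -2)
P(I) = -2
P(-102)/((85153/(-7144))) = -2/(85153/(-7144)) = -2/(85153*(-1/7144)) = -2/(-85153/7144) = -2*(-7144/85153) = 14288/85153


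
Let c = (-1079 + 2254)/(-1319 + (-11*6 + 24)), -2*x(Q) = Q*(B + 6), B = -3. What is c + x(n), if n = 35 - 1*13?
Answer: -46088/1361 ≈ -33.863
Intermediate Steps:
n = 22 (n = 35 - 13 = 22)
x(Q) = -3*Q/2 (x(Q) = -Q*(-3 + 6)/2 = -Q*3/2 = -3*Q/2)
c = -1175/1361 (c = 1175/(-1319 + (-66 + 24)) = 1175/(-1319 - 42) = 1175/(-1361) = 1175*(-1/1361) = -1175/1361 ≈ -0.86334)
c + x(n) = -1175/1361 - 3/2*22 = -1175/1361 - 33 = -46088/1361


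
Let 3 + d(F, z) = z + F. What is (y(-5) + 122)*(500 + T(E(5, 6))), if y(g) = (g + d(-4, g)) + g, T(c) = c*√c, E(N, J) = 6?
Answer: 50000 + 600*√6 ≈ 51470.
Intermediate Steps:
d(F, z) = -3 + F + z (d(F, z) = -3 + (z + F) = -3 + (F + z) = -3 + F + z)
T(c) = c^(3/2)
y(g) = -7 + 3*g (y(g) = (g + (-3 - 4 + g)) + g = (g + (-7 + g)) + g = (-7 + 2*g) + g = -7 + 3*g)
(y(-5) + 122)*(500 + T(E(5, 6))) = ((-7 + 3*(-5)) + 122)*(500 + 6^(3/2)) = ((-7 - 15) + 122)*(500 + 6*√6) = (-22 + 122)*(500 + 6*√6) = 100*(500 + 6*√6) = 50000 + 600*√6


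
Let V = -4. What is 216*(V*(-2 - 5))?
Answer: 6048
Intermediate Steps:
216*(V*(-2 - 5)) = 216*(-4*(-2 - 5)) = 216*(-4*(-7)) = 216*28 = 6048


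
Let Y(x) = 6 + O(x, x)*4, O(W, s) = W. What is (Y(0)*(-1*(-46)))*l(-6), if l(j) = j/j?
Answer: 276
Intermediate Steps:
l(j) = 1
Y(x) = 6 + 4*x (Y(x) = 6 + x*4 = 6 + 4*x)
(Y(0)*(-1*(-46)))*l(-6) = ((6 + 4*0)*(-1*(-46)))*1 = ((6 + 0)*46)*1 = (6*46)*1 = 276*1 = 276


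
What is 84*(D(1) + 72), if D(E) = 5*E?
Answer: 6468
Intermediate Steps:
84*(D(1) + 72) = 84*(5*1 + 72) = 84*(5 + 72) = 84*77 = 6468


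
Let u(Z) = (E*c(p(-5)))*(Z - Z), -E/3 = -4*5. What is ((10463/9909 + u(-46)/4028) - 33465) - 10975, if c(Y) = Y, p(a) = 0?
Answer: -440345497/9909 ≈ -44439.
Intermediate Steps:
E = 60 (E = -(-12)*5 = -3*(-20) = 60)
u(Z) = 0 (u(Z) = (60*0)*(Z - Z) = 0*0 = 0)
((10463/9909 + u(-46)/4028) - 33465) - 10975 = ((10463/9909 + 0/4028) - 33465) - 10975 = ((10463*(1/9909) + 0*(1/4028)) - 33465) - 10975 = ((10463/9909 + 0) - 33465) - 10975 = (10463/9909 - 33465) - 10975 = -331594222/9909 - 10975 = -440345497/9909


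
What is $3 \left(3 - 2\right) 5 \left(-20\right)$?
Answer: $-300$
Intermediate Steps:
$3 \left(3 - 2\right) 5 \left(-20\right) = 3 \cdot 1 \left(-100\right) = 3 \left(-100\right) = -300$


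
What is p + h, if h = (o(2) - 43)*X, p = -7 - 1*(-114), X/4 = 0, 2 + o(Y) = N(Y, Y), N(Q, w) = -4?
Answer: 107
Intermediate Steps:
o(Y) = -6 (o(Y) = -2 - 4 = -6)
X = 0 (X = 4*0 = 0)
p = 107 (p = -7 + 114 = 107)
h = 0 (h = (-6 - 43)*0 = -49*0 = 0)
p + h = 107 + 0 = 107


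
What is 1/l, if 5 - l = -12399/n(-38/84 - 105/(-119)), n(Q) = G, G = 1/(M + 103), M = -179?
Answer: -1/942319 ≈ -1.0612e-6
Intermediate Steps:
G = -1/76 (G = 1/(-179 + 103) = 1/(-76) = -1/76 ≈ -0.013158)
n(Q) = -1/76
l = -942319 (l = 5 - (-12399)/(-1/76) = 5 - (-12399)*(-76) = 5 - 1*942324 = 5 - 942324 = -942319)
1/l = 1/(-942319) = -1/942319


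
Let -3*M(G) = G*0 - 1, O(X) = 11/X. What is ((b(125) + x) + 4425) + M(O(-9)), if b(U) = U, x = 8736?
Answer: 39859/3 ≈ 13286.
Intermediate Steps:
M(G) = ⅓ (M(G) = -(G*0 - 1)/3 = -(0 - 1)/3 = -⅓*(-1) = ⅓)
((b(125) + x) + 4425) + M(O(-9)) = ((125 + 8736) + 4425) + ⅓ = (8861 + 4425) + ⅓ = 13286 + ⅓ = 39859/3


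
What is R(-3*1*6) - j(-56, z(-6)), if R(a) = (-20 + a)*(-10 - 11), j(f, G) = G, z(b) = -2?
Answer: 800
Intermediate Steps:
R(a) = 420 - 21*a (R(a) = (-20 + a)*(-21) = 420 - 21*a)
R(-3*1*6) - j(-56, z(-6)) = (420 - 21*(-3*1)*6) - 1*(-2) = (420 - (-63)*6) + 2 = (420 - 21*(-18)) + 2 = (420 + 378) + 2 = 798 + 2 = 800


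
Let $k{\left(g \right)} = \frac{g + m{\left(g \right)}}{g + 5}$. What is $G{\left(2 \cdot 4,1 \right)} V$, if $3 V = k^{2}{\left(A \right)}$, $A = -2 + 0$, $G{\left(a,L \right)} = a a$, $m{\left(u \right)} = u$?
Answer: $\frac{1024}{27} \approx 37.926$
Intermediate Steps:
$G{\left(a,L \right)} = a^{2}$
$A = -2$
$k{\left(g \right)} = \frac{2 g}{5 + g}$ ($k{\left(g \right)} = \frac{g + g}{g + 5} = \frac{2 g}{5 + g}$)
$V = \frac{16}{27}$ ($V = \frac{\left(2 \left(-2\right) \frac{1}{5 - 2}\right)^{2}}{3} = \frac{\left(2 \left(-2\right) \frac{1}{3}\right)^{2}}{3} = \frac{\left(- \frac{4}{3}\right)^{2}}{3} = \frac{1}{3} \cdot \frac{16}{9} = \frac{16}{27} \approx 0.59259$)
$G{\left(2 \cdot 4,1 \right)} V = \left(2 \cdot 4\right)^{2} \cdot \frac{16}{27} = 8^{2} \cdot \frac{16}{27} = 64 \cdot \frac{16}{27} = \frac{1024}{27}$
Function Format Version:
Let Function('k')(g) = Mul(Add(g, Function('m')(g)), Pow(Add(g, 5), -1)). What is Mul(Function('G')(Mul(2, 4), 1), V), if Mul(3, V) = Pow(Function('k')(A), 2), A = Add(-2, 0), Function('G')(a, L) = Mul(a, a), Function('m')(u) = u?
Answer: Rational(1024, 27) ≈ 37.926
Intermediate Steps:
Function('G')(a, L) = Pow(a, 2)
A = -2
Function('k')(g) = Mul(2, g, Pow(Add(5, g), -1)) (Function('k')(g) = Mul(Add(g, g), Pow(Add(g, 5), -1)) = Mul(Mul(2, g), Pow(Add(5, g), -1)) = Mul(2, g, Pow(Add(5, g), -1)))
V = Rational(16, 27) (V = Mul(Rational(1, 3), Pow(Mul(2, -2, Pow(Add(5, -2), -1)), 2)) = Mul(Rational(1, 3), Pow(Mul(2, -2, Pow(3, -1)), 2)) = Mul(Rational(1, 3), Pow(Mul(2, -2, Rational(1, 3)), 2)) = Mul(Rational(1, 3), Pow(Rational(-4, 3), 2)) = Mul(Rational(1, 3), Rational(16, 9)) = Rational(16, 27) ≈ 0.59259)
Mul(Function('G')(Mul(2, 4), 1), V) = Mul(Pow(Mul(2, 4), 2), Rational(16, 27)) = Mul(Pow(8, 2), Rational(16, 27)) = Mul(64, Rational(16, 27)) = Rational(1024, 27)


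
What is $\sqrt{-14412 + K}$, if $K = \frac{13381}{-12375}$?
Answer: $\frac{i \sqrt{9809903455}}{825} \approx 120.05 i$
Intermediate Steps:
$K = - \frac{13381}{12375}$ ($K = 13381 \left(- \frac{1}{12375}\right) = - \frac{13381}{12375} \approx -1.0813$)
$\sqrt{-14412 + K} = \sqrt{-14412 - \frac{13381}{12375}} = \sqrt{- \frac{178361881}{12375}} = \frac{i \sqrt{9809903455}}{825}$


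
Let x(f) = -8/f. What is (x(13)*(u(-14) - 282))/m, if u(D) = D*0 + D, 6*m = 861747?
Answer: 4736/3734237 ≈ 0.0012683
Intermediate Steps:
m = 287249/2 (m = (⅙)*861747 = 287249/2 ≈ 1.4362e+5)
u(D) = D (u(D) = 0 + D = D)
(x(13)*(u(-14) - 282))/m = ((-8/13)*(-14 - 282))/(287249/2) = (-8*1/13*(-296))*(2/287249) = -8/13*(-296)*(2/287249) = (2368/13)*(2/287249) = 4736/3734237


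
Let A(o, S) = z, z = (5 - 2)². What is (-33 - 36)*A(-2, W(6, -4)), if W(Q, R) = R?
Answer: -621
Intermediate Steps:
z = 9 (z = 3² = 9)
A(o, S) = 9
(-33 - 36)*A(-2, W(6, -4)) = (-33 - 36)*9 = -69*9 = -621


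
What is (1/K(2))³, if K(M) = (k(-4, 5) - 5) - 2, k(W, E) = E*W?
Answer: -1/19683 ≈ -5.0805e-5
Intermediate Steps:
K(M) = -27 (K(M) = (5*(-4) - 5) - 2 = (-20 - 5) - 2 = -25 - 2 = -27)
(1/K(2))³ = (1/(-27))³ = (-1/27)³ = -1/19683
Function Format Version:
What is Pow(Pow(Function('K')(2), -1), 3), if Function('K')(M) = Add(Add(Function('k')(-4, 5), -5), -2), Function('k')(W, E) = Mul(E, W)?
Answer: Rational(-1, 19683) ≈ -5.0805e-5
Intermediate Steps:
Function('K')(M) = -27 (Function('K')(M) = Add(Add(Mul(5, -4), -5), -2) = Add(Add(-20, -5), -2) = Add(-25, -2) = -27)
Pow(Pow(Function('K')(2), -1), 3) = Pow(Pow(-27, -1), 3) = Pow(Rational(-1, 27), 3) = Rational(-1, 19683)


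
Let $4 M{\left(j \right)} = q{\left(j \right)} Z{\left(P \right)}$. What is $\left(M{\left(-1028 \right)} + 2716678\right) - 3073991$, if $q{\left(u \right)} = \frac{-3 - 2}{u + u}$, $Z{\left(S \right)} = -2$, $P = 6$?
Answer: $- \frac{1469271061}{4112} \approx -3.5731 \cdot 10^{5}$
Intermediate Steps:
$q{\left(u \right)} = - \frac{5}{2 u}$
$M{\left(j \right)} = \frac{5}{4 j}$ ($M{\left(j \right)} = \frac{- \frac{5}{2 j} \left(-2\right)}{4} = \frac{5 \frac{1}{j}}{4} = \frac{5}{4 j}$)
$\left(M{\left(-1028 \right)} + 2716678\right) - 3073991 = \left(\frac{5}{4 \left(-1028\right)} + 2716678\right) - 3073991 = \left(\frac{5}{4} \left(- \frac{1}{1028}\right) + 2716678\right) - 3073991 = \left(- \frac{5}{4112} + 2716678\right) - 3073991 = \frac{11170979931}{4112} - 3073991 = - \frac{1469271061}{4112}$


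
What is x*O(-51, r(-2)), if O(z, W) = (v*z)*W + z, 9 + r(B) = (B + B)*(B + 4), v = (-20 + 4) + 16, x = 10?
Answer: -510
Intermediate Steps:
v = 0 (v = -16 + 16 = 0)
r(B) = -9 + 2*B*(4 + B) (r(B) = -9 + (B + B)*(B + 4) = -9 + (2*B)*(4 + B) = -9 + 2*B*(4 + B))
O(z, W) = z (O(z, W) = (0*z)*W + z = 0*W + z = 0 + z = z)
x*O(-51, r(-2)) = 10*(-51) = -510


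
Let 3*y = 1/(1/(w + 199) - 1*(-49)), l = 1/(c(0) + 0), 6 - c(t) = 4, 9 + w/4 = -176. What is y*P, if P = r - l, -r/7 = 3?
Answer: -23263/159048 ≈ -0.14626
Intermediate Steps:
w = -740 (w = -36 + 4*(-176) = -36 - 704 = -740)
c(t) = 2 (c(t) = 6 - 1*4 = 6 - 4 = 2)
r = -21 (r = -7*3 = -21)
l = ½ (l = 1/(2 + 0) = 1/2 = ½ ≈ 0.50000)
P = -43/2 (P = -21 - 1*½ = -21 - ½ = -43/2 ≈ -21.500)
y = 541/79524 (y = 1/(3*(1/(-740 + 199) - 1*(-49))) = 1/(3*(1/(-541) + 49)) = 1/(3*(-1/541 + 49)) = 1/(3*(26508/541)) = (⅓)*(541/26508) = 541/79524 ≈ 0.0068030)
y*P = (541/79524)*(-43/2) = -23263/159048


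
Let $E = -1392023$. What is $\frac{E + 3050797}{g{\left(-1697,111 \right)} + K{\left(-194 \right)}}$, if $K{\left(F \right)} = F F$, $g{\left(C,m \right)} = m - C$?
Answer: $\frac{829387}{19722} \approx 42.054$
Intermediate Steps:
$K{\left(F \right)} = F^{2}$
$\frac{E + 3050797}{g{\left(-1697,111 \right)} + K{\left(-194 \right)}} = \frac{-1392023 + 3050797}{\left(111 - -1697\right) + \left(-194\right)^{2}} = \frac{1658774}{\left(111 + 1697\right) + 37636} = \frac{1658774}{1808 + 37636} = \frac{1658774}{39444} = 1658774 \cdot \frac{1}{39444} = \frac{829387}{19722}$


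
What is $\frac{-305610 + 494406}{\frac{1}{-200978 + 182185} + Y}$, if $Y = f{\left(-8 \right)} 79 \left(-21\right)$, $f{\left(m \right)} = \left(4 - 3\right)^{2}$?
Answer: $- \frac{887010807}{7794397} \approx -113.8$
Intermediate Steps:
$f{\left(m \right)} = 1$ ($f{\left(m \right)} = 1^{2} = 1$)
$Y = -1659$ ($Y = 1 \cdot 79 \left(-21\right) = 79 \left(-21\right) = -1659$)
$\frac{-305610 + 494406}{\frac{1}{-200978 + 182185} + Y} = \frac{-305610 + 494406}{\frac{1}{-200978 + 182185} - 1659} = \frac{188796}{\frac{1}{-18793} - 1659} = \frac{188796}{- \frac{1}{18793} - 1659} = \frac{188796}{- \frac{31177588}{18793}} = 188796 \left(- \frac{18793}{31177588}\right) = - \frac{887010807}{7794397}$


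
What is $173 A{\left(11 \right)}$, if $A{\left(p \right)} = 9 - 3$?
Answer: $1038$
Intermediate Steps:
$A{\left(p \right)} = 6$
$173 A{\left(11 \right)} = 173 \cdot 6 = 1038$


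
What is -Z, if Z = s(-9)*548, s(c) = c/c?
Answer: -548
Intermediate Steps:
s(c) = 1
Z = 548 (Z = 1*548 = 548)
-Z = -1*548 = -548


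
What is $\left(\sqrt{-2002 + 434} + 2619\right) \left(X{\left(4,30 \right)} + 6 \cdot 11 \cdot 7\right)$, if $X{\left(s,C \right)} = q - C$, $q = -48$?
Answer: $1005696 + 10752 i \sqrt{2} \approx 1.0057 \cdot 10^{6} + 15206.0 i$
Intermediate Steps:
$X{\left(s,C \right)} = -48 - C$
$\left(\sqrt{-2002 + 434} + 2619\right) \left(X{\left(4,30 \right)} + 6 \cdot 11 \cdot 7\right) = \left(\sqrt{-2002 + 434} + 2619\right) \left(\left(-48 - 30\right) + 6 \cdot 11 \cdot 7\right) = \left(\sqrt{-1568} + 2619\right) \left(\left(-48 - 30\right) + 66 \cdot 7\right) = \left(28 i \sqrt{2} + 2619\right) \left(-78 + 462\right) = \left(2619 + 28 i \sqrt{2}\right) 384 = 1005696 + 10752 i \sqrt{2}$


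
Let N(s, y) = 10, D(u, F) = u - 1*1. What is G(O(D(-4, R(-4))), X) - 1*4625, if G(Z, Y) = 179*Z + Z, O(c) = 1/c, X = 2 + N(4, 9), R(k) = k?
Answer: -4661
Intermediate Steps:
D(u, F) = -1 + u (D(u, F) = u - 1 = -1 + u)
X = 12 (X = 2 + 10 = 12)
G(Z, Y) = 180*Z
G(O(D(-4, R(-4))), X) - 1*4625 = 180/(-1 - 4) - 1*4625 = 180/(-5) - 4625 = 180*(-⅕) - 4625 = -36 - 4625 = -4661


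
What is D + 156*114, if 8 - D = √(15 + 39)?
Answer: 17792 - 3*√6 ≈ 17785.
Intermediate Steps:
D = 8 - 3*√6 (D = 8 - √(15 + 39) = 8 - √54 = 8 - 3*√6 ≈ 0.65153)
D + 156*114 = (8 - 3*√6) + 156*114 = (8 - 3*√6) + 17784 = 17792 - 3*√6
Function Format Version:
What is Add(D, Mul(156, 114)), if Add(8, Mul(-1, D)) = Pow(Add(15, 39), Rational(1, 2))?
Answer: Add(17792, Mul(-3, Pow(6, Rational(1, 2)))) ≈ 17785.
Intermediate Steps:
D = Add(8, Mul(-3, Pow(6, Rational(1, 2)))) (D = Add(8, Mul(-1, Pow(Add(15, 39), Rational(1, 2)))) = Add(8, Mul(-1, Pow(54, Rational(1, 2)))) = Add(8, Mul(-1, Mul(3, Pow(6, Rational(1, 2))))) = Add(8, Mul(-3, Pow(6, Rational(1, 2)))) ≈ 0.65153)
Add(D, Mul(156, 114)) = Add(Add(8, Mul(-3, Pow(6, Rational(1, 2)))), Mul(156, 114)) = Add(Add(8, Mul(-3, Pow(6, Rational(1, 2)))), 17784) = Add(17792, Mul(-3, Pow(6, Rational(1, 2))))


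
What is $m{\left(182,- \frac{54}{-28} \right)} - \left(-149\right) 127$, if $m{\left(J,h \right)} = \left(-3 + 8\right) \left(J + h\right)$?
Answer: $\frac{277797}{14} \approx 19843.0$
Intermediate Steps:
$m{\left(J,h \right)} = 5 J + 5 h$ ($m{\left(J,h \right)} = 5 \left(J + h\right) = 5 J + 5 h$)
$m{\left(182,- \frac{54}{-28} \right)} - \left(-149\right) 127 = \left(5 \cdot 182 + 5 \left(- \frac{54}{-28}\right)\right) - \left(-149\right) 127 = \left(910 + 5 \left(\left(-54\right) \left(- \frac{1}{28}\right)\right)\right) - -18923 = \left(910 + 5 \cdot \frac{27}{14}\right) + 18923 = \left(910 + \frac{135}{14}\right) + 18923 = \frac{12875}{14} + 18923 = \frac{277797}{14}$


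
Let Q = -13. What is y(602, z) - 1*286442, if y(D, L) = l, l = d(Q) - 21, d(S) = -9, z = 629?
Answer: -286472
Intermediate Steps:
l = -30 (l = -9 - 21 = -30)
y(D, L) = -30
y(602, z) - 1*286442 = -30 - 1*286442 = -30 - 286442 = -286472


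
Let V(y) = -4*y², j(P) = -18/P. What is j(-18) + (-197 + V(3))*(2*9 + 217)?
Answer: -54754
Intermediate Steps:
j(-18) + (-197 + V(3))*(2*9 + 217) = -18/(-18) + (-197 - 4*3²)*(2*9 + 217) = -18*(-1/18) + (-197 - 4*9)*(18 + 217) = 1 + (-197 - 36)*235 = 1 - 233*235 = 1 - 54755 = -54754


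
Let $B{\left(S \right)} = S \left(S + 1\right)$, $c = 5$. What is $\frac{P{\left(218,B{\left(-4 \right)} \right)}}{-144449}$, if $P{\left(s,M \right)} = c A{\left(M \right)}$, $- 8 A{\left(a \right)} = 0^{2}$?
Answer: $0$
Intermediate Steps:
$A{\left(a \right)} = 0$ ($A{\left(a \right)} = - \frac{0^{2}}{8} = \left(- \frac{1}{8}\right) 0 = 0$)
$B{\left(S \right)} = S \left(1 + S\right)$
$P{\left(s,M \right)} = 0$ ($P{\left(s,M \right)} = 5 \cdot 0 = 0$)
$\frac{P{\left(218,B{\left(-4 \right)} \right)}}{-144449} = \frac{0}{-144449} = 0 \left(- \frac{1}{144449}\right) = 0$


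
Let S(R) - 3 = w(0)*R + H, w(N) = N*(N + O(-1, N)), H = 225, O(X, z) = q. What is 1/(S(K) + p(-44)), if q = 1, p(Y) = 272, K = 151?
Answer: 1/500 ≈ 0.0020000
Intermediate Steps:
O(X, z) = 1
w(N) = N*(1 + N) (w(N) = N*(N + 1) = N*(1 + N))
S(R) = 228 (S(R) = 3 + ((0*(1 + 0))*R + 225) = 3 + ((0*1)*R + 225) = 3 + (0*R + 225) = 3 + (0 + 225) = 3 + 225 = 228)
1/(S(K) + p(-44)) = 1/(228 + 272) = 1/500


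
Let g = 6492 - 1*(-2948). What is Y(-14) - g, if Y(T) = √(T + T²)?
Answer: -9440 + √182 ≈ -9426.5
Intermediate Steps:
g = 9440 (g = 6492 + 2948 = 9440)
Y(-14) - g = √(-14*(1 - 14)) - 1*9440 = √(-14*(-13)) - 9440 = √182 - 9440 = -9440 + √182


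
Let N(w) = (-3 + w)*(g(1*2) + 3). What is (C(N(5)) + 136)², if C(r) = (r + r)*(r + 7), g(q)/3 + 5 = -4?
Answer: 16581184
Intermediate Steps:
g(q) = -27 (g(q) = -15 + 3*(-4) = -15 - 12 = -27)
N(w) = 72 - 24*w (N(w) = (-3 + w)*(-27 + 3) = (-3 + w)*(-24) = 72 - 24*w)
C(r) = 2*r*(7 + r) (C(r) = (2*r)*(7 + r) = 2*r*(7 + r))
(C(N(5)) + 136)² = (2*(72 - 24*5)*(7 + (72 - 24*5)) + 136)² = (2*(72 - 120)*(7 + (72 - 120)) + 136)² = (2*(-48)*(7 - 48) + 136)² = (2*(-48)*(-41) + 136)² = (3936 + 136)² = 4072² = 16581184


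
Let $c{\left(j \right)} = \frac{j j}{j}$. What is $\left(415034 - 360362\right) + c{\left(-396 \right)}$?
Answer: $54276$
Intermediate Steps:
$c{\left(j \right)} = j$ ($c{\left(j \right)} = \frac{j^{2}}{j} = j$)
$\left(415034 - 360362\right) + c{\left(-396 \right)} = \left(415034 - 360362\right) - 396 = 54672 - 396 = 54276$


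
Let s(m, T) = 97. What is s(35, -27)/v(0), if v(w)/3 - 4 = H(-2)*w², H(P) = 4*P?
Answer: 97/12 ≈ 8.0833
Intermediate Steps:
v(w) = 12 - 24*w² (v(w) = 12 + 3*((4*(-2))*w²) = 12 + 3*(-8*w²) = 12 - 24*w²)
s(35, -27)/v(0) = 97/(12 - 24*0²) = 97/(12 - 24*0) = 97/(12 + 0) = 97/12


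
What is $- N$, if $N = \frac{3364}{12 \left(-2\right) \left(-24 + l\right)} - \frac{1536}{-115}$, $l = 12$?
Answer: $- \frac{207307}{8280} \approx -25.037$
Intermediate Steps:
$N = \frac{207307}{8280}$ ($N = \frac{3364}{12 \left(-2\right) \left(-24 + 12\right)} - \frac{1536}{-115} = \frac{3364}{\left(-24\right) \left(-12\right)} - - \frac{1536}{115} = \frac{3364}{288} + \frac{1536}{115} = 3364 \cdot \frac{1}{288} + \frac{1536}{115} = \frac{841}{72} + \frac{1536}{115} = \frac{207307}{8280} \approx 25.037$)
$- N = \left(-1\right) \frac{207307}{8280} = - \frac{207307}{8280}$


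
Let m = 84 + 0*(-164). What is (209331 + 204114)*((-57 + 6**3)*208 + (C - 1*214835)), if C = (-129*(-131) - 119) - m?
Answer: -68246125815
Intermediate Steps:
m = 84 (m = 84 + 0 = 84)
C = 16696 (C = (-129*(-131) - 119) - 1*84 = (16899 - 119) - 84 = 16780 - 84 = 16696)
(209331 + 204114)*((-57 + 6**3)*208 + (C - 1*214835)) = (209331 + 204114)*((-57 + 6**3)*208 + (16696 - 1*214835)) = 413445*((-57 + 216)*208 + (16696 - 214835)) = 413445*(159*208 - 198139) = 413445*(33072 - 198139) = 413445*(-165067) = -68246125815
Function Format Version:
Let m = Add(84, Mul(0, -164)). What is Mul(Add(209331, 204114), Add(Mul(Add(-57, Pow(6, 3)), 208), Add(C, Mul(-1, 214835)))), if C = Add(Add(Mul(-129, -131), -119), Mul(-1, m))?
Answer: -68246125815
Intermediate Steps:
m = 84 (m = Add(84, 0) = 84)
C = 16696 (C = Add(Add(Mul(-129, -131), -119), Mul(-1, 84)) = Add(Add(16899, -119), -84) = Add(16780, -84) = 16696)
Mul(Add(209331, 204114), Add(Mul(Add(-57, Pow(6, 3)), 208), Add(C, Mul(-1, 214835)))) = Mul(Add(209331, 204114), Add(Mul(Add(-57, Pow(6, 3)), 208), Add(16696, Mul(-1, 214835)))) = Mul(413445, Add(Mul(Add(-57, 216), 208), Add(16696, -214835))) = Mul(413445, Add(Mul(159, 208), -198139)) = Mul(413445, Add(33072, -198139)) = Mul(413445, -165067) = -68246125815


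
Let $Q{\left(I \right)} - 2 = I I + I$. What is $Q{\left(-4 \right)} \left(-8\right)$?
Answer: $-112$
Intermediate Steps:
$Q{\left(I \right)} = 2 + I + I^{2}$ ($Q{\left(I \right)} = 2 + \left(I I + I\right) = 2 + \left(I^{2} + I\right) = 2 + \left(I + I^{2}\right) = 2 + I + I^{2}$)
$Q{\left(-4 \right)} \left(-8\right) = \left(2 - 4 + \left(-4\right)^{2}\right) \left(-8\right) = \left(2 - 4 + 16\right) \left(-8\right) = 14 \left(-8\right) = -112$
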